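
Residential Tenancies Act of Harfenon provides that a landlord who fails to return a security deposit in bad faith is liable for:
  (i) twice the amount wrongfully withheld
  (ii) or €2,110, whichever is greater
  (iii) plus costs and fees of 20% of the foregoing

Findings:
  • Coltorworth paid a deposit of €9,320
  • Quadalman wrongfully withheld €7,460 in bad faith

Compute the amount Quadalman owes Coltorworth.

€17,904

Doubled: 2 × €7,460 = €14,920
Minimum €2,110: €14,920 meets the minimum, no increase.
Costs and fees: 20% of €14,920 = €2,984
Total recovery: €14,920 + €2,984 = €17,904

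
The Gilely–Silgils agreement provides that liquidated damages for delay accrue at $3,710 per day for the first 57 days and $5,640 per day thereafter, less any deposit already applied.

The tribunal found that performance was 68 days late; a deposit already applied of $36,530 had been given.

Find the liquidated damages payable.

Liquidated damages: $236,980

First 57 days: 57 × $3,710 = $211,470
Remaining days: (68 − 57) × $5,640 = $62,040
Accrued per-day damages: $211,470 + $62,040 = $273,510
Less deposit already applied: $273,510 − $36,530 = $236,980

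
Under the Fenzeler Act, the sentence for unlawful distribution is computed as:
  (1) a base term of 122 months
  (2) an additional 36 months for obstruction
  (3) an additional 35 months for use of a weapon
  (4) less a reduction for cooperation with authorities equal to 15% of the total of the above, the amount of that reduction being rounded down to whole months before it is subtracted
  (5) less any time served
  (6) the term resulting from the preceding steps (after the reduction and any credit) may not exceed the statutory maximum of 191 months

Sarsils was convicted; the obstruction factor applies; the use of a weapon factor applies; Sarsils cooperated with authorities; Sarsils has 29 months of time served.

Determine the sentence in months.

Obstruction enhancement: +36 months
Use of a weapon enhancement: +35 months
Adjusted term: 122 months + 36 months + 35 months = 193 months
Cooperation with authorities reduction: 15% of 193 months = 28 months (rounded down)
After reduction: 193 − 28 = 165 months
Less time served: 165 months − 29 months = 136 months
Cap at 191 months: 136 months is within the cap, no reduction.

136 months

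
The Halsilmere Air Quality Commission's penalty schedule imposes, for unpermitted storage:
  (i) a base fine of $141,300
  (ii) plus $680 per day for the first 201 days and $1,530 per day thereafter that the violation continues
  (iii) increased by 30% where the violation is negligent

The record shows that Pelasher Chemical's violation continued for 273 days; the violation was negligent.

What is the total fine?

Civil penalty: $504,582

First 201 days: 201 × $680 = $136,680
Remaining days: (273 − 201) × $1,530 = $110,160
Per-day component: $136,680 + $110,160 = $246,840
Base plus per-day: $141,300 + $246,840 = $388,140
Enhancement: 30% of $388,140 = $116,442
Enhanced fine: $388,140 + $116,442 = $504,582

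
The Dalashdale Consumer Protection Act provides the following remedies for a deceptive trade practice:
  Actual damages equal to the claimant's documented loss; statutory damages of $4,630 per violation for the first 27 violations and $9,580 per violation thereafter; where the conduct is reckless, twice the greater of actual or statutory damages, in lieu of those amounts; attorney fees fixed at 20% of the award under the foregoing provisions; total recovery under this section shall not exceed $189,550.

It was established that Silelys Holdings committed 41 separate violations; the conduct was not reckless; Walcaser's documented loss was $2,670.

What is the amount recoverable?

First 27 violations: 27 × $4,630 = $125,010
Remaining violations: (41 − 27) × $9,580 = $134,120
Statutory damages: $125,010 + $134,120 = $259,130
Conduct not reckless: the in-lieu enhancement does not apply.
Actual plus statutory damages: $2,670 + $259,130 = $261,800
Attorney fees: 20% of $261,800 = $52,360
Total before cap: $261,800 + $52,360 = $314,160
Cap at $189,550: $314,160 exceeds the cap → $189,550

$189,550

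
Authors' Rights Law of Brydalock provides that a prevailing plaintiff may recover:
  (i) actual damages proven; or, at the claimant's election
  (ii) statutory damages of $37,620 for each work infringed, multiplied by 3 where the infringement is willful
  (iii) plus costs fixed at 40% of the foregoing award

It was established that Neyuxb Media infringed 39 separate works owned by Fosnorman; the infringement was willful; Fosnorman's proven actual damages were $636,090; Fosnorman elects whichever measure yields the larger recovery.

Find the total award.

Statutory damages: 39 × $37,620 = $1,467,180
Trebled: 3 × $1,467,180 = $4,401,540
Greater of actual damages ($636,090) or enhanced statutory damages ($4,401,540): $4,401,540
Costs: 40% of $4,401,540 = $1,760,616
Award plus costs: $4,401,540 + $1,760,616 = $6,162,156

$6,162,156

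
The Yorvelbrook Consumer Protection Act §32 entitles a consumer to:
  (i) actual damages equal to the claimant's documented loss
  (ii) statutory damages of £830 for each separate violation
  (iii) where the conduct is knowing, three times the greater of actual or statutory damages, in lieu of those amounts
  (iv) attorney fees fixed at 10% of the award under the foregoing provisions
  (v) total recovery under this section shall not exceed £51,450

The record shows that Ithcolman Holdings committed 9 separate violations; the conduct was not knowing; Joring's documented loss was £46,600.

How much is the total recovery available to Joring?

Statutory damages: 9 × £830 = £7,470
Conduct not knowing: the in-lieu enhancement does not apply.
Actual plus statutory damages: £46,600 + £7,470 = £54,070
Attorney fees: 10% of £54,070 = £5,407
Total before cap: £54,070 + £5,407 = £59,477
Cap at £51,450: £59,477 exceeds the cap → £51,450

£51,450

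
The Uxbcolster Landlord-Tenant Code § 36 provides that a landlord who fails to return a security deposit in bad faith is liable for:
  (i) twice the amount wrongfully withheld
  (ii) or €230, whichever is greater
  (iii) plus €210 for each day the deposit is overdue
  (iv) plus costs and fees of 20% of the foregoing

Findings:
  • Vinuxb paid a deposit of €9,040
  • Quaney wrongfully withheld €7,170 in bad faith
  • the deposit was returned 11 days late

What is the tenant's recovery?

€19,980

Doubled: 2 × €7,170 = €14,340
Minimum €230: €14,340 meets the minimum, no increase.
Late-return penalty: 11 × €210 = €2,310
Damages plus late penalty: €14,340 + €2,310 = €16,650
Costs and fees: 20% of €16,650 = €3,330
Total recovery: €16,650 + €3,330 = €19,980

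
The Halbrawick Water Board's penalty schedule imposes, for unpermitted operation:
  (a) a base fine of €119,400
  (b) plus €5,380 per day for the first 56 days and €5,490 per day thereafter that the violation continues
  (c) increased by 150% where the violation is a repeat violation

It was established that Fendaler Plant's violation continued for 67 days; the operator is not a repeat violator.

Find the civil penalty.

€481,070

First 56 days: 56 × €5,380 = €301,280
Remaining days: (67 − 56) × €5,490 = €60,390
Per-day component: €301,280 + €60,390 = €361,670
Base plus per-day: €119,400 + €361,670 = €481,070
The operator is not a repeat violator: no 150% increase.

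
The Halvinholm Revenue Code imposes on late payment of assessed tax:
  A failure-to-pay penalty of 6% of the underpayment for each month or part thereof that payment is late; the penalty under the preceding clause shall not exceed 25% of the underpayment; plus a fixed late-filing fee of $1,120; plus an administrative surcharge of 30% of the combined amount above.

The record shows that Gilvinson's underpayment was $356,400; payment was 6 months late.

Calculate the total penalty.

$117,286

Accrued rate: 6% × 6 = 36%, capped at 25% → 25%
Failure-to-pay penalty: 25% of $356,400 = $89,100
Penalty before surcharge: $89,100 + $1,120 = $90,220
Administrative surcharge: 30% of $90,220 = $27,066
Total penalty: $90,220 + $27,066 = $117,286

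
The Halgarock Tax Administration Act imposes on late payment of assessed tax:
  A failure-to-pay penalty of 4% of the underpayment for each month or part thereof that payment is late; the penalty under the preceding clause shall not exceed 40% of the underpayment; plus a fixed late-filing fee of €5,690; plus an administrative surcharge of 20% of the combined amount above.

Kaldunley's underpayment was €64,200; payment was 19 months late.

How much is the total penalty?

Accrued rate: 4% × 19 = 76%, capped at 40% → 40%
Failure-to-pay penalty: 40% of €64,200 = €25,680
Penalty before surcharge: €25,680 + €5,690 = €31,370
Administrative surcharge: 20% of €31,370 = €6,274
Total penalty: €31,370 + €6,274 = €37,644

€37,644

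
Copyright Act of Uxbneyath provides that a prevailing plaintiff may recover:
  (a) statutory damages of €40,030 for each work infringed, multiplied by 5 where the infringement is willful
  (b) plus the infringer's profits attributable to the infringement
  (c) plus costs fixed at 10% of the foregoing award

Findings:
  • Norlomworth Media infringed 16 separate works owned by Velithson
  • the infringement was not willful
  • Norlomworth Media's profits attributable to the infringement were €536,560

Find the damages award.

€1,294,744

Statutory damages: 16 × €40,030 = €640,480
Infringement not willful: no ×5 enhancement.
Combined award: €640,480 + €536,560 = €1,177,040
Costs: 10% of €1,177,040 = €117,704
Award plus costs: €1,177,040 + €117,704 = €1,294,744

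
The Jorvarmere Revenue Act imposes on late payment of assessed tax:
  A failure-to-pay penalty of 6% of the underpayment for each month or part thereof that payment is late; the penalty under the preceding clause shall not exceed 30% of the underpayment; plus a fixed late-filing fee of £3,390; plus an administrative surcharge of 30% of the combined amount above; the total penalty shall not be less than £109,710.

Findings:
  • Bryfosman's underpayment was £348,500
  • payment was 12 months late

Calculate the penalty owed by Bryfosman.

£140,322

Accrued rate: 6% × 12 = 72%, capped at 30% → 30%
Failure-to-pay penalty: 30% of £348,500 = £104,550
Penalty before surcharge: £104,550 + £3,390 = £107,940
Administrative surcharge: 30% of £107,940 = £32,382
Total penalty: £107,940 + £32,382 = £140,322
Minimum £109,710: £140,322 meets the minimum, no increase.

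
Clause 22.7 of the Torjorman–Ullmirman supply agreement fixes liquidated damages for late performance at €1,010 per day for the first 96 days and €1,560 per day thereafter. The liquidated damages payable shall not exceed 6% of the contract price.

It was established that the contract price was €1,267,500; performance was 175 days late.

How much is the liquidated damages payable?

€76,050

First 96 days: 96 × €1,010 = €96,960
Remaining days: (175 − 96) × €1,560 = €123,240
Accrued per-day damages: €96,960 + €123,240 = €220,200
Cap: 6% of €1,267,500 = €76,050
Cap at €76,050: €220,200 exceeds the cap → €76,050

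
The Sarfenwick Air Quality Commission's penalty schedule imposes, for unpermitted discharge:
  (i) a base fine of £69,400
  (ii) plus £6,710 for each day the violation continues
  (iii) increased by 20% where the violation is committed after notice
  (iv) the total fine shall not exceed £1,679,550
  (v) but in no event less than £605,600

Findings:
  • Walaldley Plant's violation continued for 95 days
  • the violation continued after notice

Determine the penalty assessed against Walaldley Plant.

Per-day component: 95 × £6,710 = £637,450
Base plus per-day: £69,400 + £637,450 = £706,850
Enhancement: 20% of £706,850 = £141,370
Enhanced fine: £706,850 + £141,370 = £848,220
Cap at £1,679,550: £848,220 is within the cap, no reduction.
Minimum £605,600: £848,220 meets the minimum, no increase.

£848,220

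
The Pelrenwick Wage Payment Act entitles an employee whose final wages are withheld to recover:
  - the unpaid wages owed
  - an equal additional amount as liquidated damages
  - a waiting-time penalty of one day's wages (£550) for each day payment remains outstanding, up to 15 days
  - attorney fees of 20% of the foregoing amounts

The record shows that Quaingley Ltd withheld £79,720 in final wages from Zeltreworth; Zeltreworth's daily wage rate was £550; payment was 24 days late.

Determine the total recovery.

Liquidated damages (equal amount): £79,720
Penalty days: min(24, 15) = 15
Waiting-time penalty: 15 × £550 = £8,250
Subtotal: £79,720 + £79,720 + £8,250 = £167,690
Attorney fees: 20% of £167,690 = £33,538
Total award: £167,690 + £33,538 = £201,228

£201,228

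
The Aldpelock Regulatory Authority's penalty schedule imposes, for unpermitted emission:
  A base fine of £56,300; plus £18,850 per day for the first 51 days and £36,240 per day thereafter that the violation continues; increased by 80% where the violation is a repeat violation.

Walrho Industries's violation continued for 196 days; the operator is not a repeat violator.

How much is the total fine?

First 51 days: 51 × £18,850 = £961,350
Remaining days: (196 − 51) × £36,240 = £5,254,800
Per-day component: £961,350 + £5,254,800 = £6,216,150
Base plus per-day: £56,300 + £6,216,150 = £6,272,450
The operator is not a repeat violator: no 80% increase.

£6,272,450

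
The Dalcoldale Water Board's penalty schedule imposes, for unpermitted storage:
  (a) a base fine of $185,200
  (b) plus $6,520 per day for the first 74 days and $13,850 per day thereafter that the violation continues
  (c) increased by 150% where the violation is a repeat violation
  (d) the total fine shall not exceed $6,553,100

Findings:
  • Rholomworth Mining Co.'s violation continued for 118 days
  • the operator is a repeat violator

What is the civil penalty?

$3,192,700

First 74 days: 74 × $6,520 = $482,480
Remaining days: (118 − 74) × $13,850 = $609,400
Per-day component: $482,480 + $609,400 = $1,091,880
Base plus per-day: $185,200 + $1,091,880 = $1,277,080
Enhancement: 150% of $1,277,080 = $1,915,620
Enhanced fine: $1,277,080 + $1,915,620 = $3,192,700
Cap at $6,553,100: $3,192,700 is within the cap, no reduction.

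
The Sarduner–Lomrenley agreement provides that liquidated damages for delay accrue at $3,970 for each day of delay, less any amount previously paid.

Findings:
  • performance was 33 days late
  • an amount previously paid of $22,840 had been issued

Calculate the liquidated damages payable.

Per-day damages: 33 × $3,970 = $131,010
Less amount previously paid: $131,010 − $22,840 = $108,170

Liquidated damages: $108,170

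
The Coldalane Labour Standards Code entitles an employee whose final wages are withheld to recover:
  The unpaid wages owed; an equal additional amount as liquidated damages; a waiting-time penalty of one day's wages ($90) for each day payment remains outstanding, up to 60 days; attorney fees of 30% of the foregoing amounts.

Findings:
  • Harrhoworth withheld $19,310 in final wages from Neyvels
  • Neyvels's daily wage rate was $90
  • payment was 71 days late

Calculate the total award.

Liquidated damages (equal amount): $19,310
Penalty days: min(71, 60) = 60
Waiting-time penalty: 60 × $90 = $5,400
Subtotal: $19,310 + $19,310 + $5,400 = $44,020
Attorney fees: 30% of $44,020 = $13,206
Total award: $44,020 + $13,206 = $57,226

$57,226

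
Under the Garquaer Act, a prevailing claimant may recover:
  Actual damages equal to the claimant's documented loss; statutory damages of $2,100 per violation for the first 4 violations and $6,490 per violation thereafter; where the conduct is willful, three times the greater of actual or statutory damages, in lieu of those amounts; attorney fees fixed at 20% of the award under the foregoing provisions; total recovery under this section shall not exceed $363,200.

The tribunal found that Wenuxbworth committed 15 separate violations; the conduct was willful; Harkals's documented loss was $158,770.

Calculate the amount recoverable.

$363,200

First 4 violations: 4 × $2,100 = $8,400
Remaining violations: (15 − 4) × $6,490 = $71,390
Statutory damages: $8,400 + $71,390 = $79,790
Greater of actual damages ($158,770) or statutory damages ($79,790): $158,770
Trebled: 3 × $158,770 = $476,310
Attorney fees: 20% of $476,310 = $95,262
Total before cap: $476,310 + $95,262 = $571,572
Cap at $363,200: $571,572 exceeds the cap → $363,200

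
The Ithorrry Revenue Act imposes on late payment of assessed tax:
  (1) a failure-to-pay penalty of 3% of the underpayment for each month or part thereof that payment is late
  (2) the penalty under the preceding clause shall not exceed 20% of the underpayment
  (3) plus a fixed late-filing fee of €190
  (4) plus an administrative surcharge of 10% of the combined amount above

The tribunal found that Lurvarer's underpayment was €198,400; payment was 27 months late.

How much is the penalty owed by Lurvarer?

Accrued rate: 3% × 27 = 81%, capped at 20% → 20%
Failure-to-pay penalty: 20% of €198,400 = €39,680
Penalty before surcharge: €39,680 + €190 = €39,870
Administrative surcharge: 10% of €39,870 = €3,987
Total penalty: €39,870 + €3,987 = €43,857

€43,857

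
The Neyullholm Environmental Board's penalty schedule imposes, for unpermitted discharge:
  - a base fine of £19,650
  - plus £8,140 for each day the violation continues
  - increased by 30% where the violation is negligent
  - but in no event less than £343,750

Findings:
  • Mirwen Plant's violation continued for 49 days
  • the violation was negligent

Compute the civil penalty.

Per-day component: 49 × £8,140 = £398,860
Base plus per-day: £19,650 + £398,860 = £418,510
Enhancement: 30% of £418,510 = £125,553
Enhanced fine: £418,510 + £125,553 = £544,063
Minimum £343,750: £544,063 meets the minimum, no increase.

Civil penalty: £544,063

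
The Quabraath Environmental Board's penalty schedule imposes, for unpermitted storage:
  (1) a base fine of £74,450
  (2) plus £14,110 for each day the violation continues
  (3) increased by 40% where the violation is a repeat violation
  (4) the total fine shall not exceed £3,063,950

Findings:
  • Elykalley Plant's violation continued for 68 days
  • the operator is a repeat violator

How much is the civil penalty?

Per-day component: 68 × £14,110 = £959,480
Base plus per-day: £74,450 + £959,480 = £1,033,930
Enhancement: 40% of £1,033,930 = £413,572
Enhanced fine: £1,033,930 + £413,572 = £1,447,502
Cap at £3,063,950: £1,447,502 is within the cap, no reduction.

£1,447,502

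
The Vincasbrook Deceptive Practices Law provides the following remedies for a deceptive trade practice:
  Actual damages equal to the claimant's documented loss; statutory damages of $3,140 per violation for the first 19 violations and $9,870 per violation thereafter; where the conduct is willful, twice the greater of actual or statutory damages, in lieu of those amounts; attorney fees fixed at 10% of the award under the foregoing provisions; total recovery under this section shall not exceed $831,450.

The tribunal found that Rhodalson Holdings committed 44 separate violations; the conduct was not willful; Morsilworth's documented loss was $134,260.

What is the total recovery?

First 19 violations: 19 × $3,140 = $59,660
Remaining violations: (44 − 19) × $9,870 = $246,750
Statutory damages: $59,660 + $246,750 = $306,410
Conduct not willful: the in-lieu enhancement does not apply.
Actual plus statutory damages: $134,260 + $306,410 = $440,670
Attorney fees: 10% of $440,670 = $44,067
Total before cap: $440,670 + $44,067 = $484,737
Cap at $831,450: $484,737 is within the cap, no reduction.

$484,737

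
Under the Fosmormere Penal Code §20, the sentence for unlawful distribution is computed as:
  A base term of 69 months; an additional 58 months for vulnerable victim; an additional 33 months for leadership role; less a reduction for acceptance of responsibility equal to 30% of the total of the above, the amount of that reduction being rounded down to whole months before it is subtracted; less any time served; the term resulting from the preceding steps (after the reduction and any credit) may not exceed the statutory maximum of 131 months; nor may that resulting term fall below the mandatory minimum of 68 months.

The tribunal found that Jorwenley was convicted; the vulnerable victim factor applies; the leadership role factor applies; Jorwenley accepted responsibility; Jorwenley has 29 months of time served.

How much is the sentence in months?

Vulnerable victim enhancement: +58 months
Leadership role enhancement: +33 months
Adjusted term: 69 months + 58 months + 33 months = 160 months
Acceptance of responsibility reduction: 30% of 160 months = 48 months (rounded down)
After reduction: 160 − 48 = 112 months
Less time served: 112 months − 29 months = 83 months
Cap at 131 months: 83 months is within the cap, no reduction.
Minimum 68 months: 83 months meets the minimum, no increase.

83 months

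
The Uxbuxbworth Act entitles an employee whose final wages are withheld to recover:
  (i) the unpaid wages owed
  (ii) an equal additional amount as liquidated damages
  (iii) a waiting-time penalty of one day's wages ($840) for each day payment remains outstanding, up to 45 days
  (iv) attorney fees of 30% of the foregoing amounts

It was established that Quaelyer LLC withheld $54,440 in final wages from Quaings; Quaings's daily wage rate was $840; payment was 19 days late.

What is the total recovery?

$162,292

Liquidated damages (equal amount): $54,440
Penalty days: min(19, 45) = 19
Waiting-time penalty: 19 × $840 = $15,960
Subtotal: $54,440 + $54,440 + $15,960 = $124,840
Attorney fees: 30% of $124,840 = $37,452
Total award: $124,840 + $37,452 = $162,292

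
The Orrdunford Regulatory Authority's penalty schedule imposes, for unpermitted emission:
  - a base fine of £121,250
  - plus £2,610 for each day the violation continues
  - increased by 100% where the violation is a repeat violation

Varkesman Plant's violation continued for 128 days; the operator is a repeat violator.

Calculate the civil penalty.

Civil penalty: £910,660

Per-day component: 128 × £2,610 = £334,080
Base plus per-day: £121,250 + £334,080 = £455,330
Enhancement: 100% of £455,330 = £455,330
Enhanced fine: £455,330 + £455,330 = £910,660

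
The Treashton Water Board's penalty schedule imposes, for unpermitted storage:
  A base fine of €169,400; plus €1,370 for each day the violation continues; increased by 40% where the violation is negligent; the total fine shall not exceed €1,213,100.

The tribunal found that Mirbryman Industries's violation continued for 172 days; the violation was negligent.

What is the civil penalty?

Civil penalty: €567,056

Per-day component: 172 × €1,370 = €235,640
Base plus per-day: €169,400 + €235,640 = €405,040
Enhancement: 40% of €405,040 = €162,016
Enhanced fine: €405,040 + €162,016 = €567,056
Cap at €1,213,100: €567,056 is within the cap, no reduction.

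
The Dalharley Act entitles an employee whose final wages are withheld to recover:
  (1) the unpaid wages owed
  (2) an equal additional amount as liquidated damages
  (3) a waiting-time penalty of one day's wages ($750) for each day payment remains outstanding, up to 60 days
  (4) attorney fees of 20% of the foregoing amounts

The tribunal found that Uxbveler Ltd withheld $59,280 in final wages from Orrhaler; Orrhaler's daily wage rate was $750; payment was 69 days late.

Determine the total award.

$196,272

Liquidated damages (equal amount): $59,280
Penalty days: min(69, 60) = 60
Waiting-time penalty: 60 × $750 = $45,000
Subtotal: $59,280 + $59,280 + $45,000 = $163,560
Attorney fees: 20% of $163,560 = $32,712
Total award: $163,560 + $32,712 = $196,272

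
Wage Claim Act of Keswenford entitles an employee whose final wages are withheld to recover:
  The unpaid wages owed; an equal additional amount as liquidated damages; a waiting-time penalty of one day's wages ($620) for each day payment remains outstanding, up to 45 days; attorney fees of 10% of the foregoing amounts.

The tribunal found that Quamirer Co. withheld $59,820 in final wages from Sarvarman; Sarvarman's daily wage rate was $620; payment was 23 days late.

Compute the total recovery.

Liquidated damages (equal amount): $59,820
Penalty days: min(23, 45) = 23
Waiting-time penalty: 23 × $620 = $14,260
Subtotal: $59,820 + $59,820 + $14,260 = $133,900
Attorney fees: 10% of $133,900 = $13,390
Total award: $133,900 + $13,390 = $147,290

$147,290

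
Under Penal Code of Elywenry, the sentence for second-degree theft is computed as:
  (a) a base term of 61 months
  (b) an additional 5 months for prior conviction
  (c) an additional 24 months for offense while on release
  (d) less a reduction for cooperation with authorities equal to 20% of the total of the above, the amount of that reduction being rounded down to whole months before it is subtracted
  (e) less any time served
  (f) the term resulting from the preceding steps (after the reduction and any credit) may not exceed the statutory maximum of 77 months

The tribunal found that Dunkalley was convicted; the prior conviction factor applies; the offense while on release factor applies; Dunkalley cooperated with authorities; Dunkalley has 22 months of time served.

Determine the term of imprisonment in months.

50 months

Prior conviction enhancement: +5 months
Offense while on release enhancement: +24 months
Adjusted term: 61 months + 5 months + 24 months = 90 months
Cooperation with authorities reduction: 20% of 90 months = 18 months (rounded down)
After reduction: 90 − 18 = 72 months
Less time served: 72 months − 22 months = 50 months
Cap at 77 months: 50 months is within the cap, no reduction.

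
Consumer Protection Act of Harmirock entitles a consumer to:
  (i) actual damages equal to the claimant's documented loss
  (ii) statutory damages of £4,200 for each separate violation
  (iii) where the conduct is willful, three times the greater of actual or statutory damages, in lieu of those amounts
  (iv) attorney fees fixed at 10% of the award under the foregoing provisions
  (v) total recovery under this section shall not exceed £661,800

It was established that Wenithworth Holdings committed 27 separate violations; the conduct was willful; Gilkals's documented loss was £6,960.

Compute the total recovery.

Statutory damages: 27 × £4,200 = £113,400
Greater of actual damages (£6,960) or statutory damages (£113,400): £113,400
Trebled: 3 × £113,400 = £340,200
Attorney fees: 10% of £340,200 = £34,020
Total before cap: £340,200 + £34,020 = £374,220
Cap at £661,800: £374,220 is within the cap, no reduction.

£374,220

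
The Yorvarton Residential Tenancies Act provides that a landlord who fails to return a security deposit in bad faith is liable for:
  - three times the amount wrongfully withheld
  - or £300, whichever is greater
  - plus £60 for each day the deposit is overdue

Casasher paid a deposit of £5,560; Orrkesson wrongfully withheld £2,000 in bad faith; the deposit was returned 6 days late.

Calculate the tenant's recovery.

Recovery: £6,360

Trebled: 3 × £2,000 = £6,000
Minimum £300: £6,000 meets the minimum, no increase.
Late-return penalty: 6 × £60 = £360
Damages plus late penalty: £6,000 + £360 = £6,360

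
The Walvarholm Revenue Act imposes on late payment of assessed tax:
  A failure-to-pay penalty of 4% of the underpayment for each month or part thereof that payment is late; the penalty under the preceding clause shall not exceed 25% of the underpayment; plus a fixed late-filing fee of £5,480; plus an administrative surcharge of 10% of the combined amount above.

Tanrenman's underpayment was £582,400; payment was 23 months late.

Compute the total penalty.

Penalty: £166,188

Accrued rate: 4% × 23 = 92%, capped at 25% → 25%
Failure-to-pay penalty: 25% of £582,400 = £145,600
Penalty before surcharge: £145,600 + £5,480 = £151,080
Administrative surcharge: 10% of £151,080 = £15,108
Total penalty: £151,080 + £15,108 = £166,188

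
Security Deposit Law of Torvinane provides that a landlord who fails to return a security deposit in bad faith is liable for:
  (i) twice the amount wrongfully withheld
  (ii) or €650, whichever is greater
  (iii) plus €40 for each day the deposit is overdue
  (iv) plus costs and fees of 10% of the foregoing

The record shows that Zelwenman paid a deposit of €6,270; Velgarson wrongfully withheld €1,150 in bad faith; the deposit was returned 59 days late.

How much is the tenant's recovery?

Doubled: 2 × €1,150 = €2,300
Minimum €650: €2,300 meets the minimum, no increase.
Late-return penalty: 59 × €40 = €2,360
Damages plus late penalty: €2,300 + €2,360 = €4,660
Costs and fees: 10% of €4,660 = €466
Total recovery: €4,660 + €466 = €5,126

€5,126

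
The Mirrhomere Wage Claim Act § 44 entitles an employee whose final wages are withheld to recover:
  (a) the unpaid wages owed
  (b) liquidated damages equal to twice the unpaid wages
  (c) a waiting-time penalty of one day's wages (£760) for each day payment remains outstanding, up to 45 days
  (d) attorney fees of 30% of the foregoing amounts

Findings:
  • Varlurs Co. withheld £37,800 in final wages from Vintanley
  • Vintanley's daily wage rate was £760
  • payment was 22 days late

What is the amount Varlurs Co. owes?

Doubled: 2 × £37,800 = £75,600
Penalty days: min(22, 45) = 22
Waiting-time penalty: 22 × £760 = £16,720
Subtotal: £37,800 + £75,600 + £16,720 = £130,120
Attorney fees: 30% of £130,120 = £39,036
Total award: £130,120 + £39,036 = £169,156

£169,156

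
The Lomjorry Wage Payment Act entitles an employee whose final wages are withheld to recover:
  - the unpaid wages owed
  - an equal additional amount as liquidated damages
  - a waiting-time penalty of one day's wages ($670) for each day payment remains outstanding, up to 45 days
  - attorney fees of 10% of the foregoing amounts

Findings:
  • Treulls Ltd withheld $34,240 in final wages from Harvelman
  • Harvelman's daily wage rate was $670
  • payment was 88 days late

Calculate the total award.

Liquidated damages (equal amount): $34,240
Penalty days: min(88, 45) = 45
Waiting-time penalty: 45 × $670 = $30,150
Subtotal: $34,240 + $34,240 + $30,150 = $98,630
Attorney fees: 10% of $98,630 = $9,863
Total award: $98,630 + $9,863 = $108,493

$108,493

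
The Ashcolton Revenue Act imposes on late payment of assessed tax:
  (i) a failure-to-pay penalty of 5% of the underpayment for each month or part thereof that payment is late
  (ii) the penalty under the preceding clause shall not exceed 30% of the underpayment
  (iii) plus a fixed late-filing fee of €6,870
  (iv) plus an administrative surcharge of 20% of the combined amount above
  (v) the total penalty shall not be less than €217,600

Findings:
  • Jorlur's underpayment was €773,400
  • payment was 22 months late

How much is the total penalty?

€286,668

Accrued rate: 5% × 22 = 110%, capped at 30% → 30%
Failure-to-pay penalty: 30% of €773,400 = €232,020
Penalty before surcharge: €232,020 + €6,870 = €238,890
Administrative surcharge: 20% of €238,890 = €47,778
Total penalty: €238,890 + €47,778 = €286,668
Minimum €217,600: €286,668 meets the minimum, no increase.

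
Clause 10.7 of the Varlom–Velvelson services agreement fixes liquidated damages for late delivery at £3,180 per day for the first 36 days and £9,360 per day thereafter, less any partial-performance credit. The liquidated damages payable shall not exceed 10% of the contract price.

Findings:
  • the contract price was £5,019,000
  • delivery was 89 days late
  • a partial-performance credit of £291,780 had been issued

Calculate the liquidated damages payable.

First 36 days: 36 × £3,180 = £114,480
Remaining days: (89 − 36) × £9,360 = £496,080
Accrued per-day damages: £114,480 + £496,080 = £610,560
Less partial-performance credit: £610,560 − £291,780 = £318,780
Cap: 10% of £5,019,000 = £501,900
Cap at £501,900: £318,780 is within the cap, no reduction.

£318,780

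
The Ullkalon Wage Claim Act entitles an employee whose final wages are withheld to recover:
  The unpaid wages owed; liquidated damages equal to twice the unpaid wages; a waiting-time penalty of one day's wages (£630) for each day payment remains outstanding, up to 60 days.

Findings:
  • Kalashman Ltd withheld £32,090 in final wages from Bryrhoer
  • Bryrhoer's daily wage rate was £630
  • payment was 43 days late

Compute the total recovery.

Doubled: 2 × £32,090 = £64,180
Penalty days: min(43, 60) = 43
Waiting-time penalty: 43 × £630 = £27,090
Total award: £32,090 + £64,180 + £27,090 = £123,360

£123,360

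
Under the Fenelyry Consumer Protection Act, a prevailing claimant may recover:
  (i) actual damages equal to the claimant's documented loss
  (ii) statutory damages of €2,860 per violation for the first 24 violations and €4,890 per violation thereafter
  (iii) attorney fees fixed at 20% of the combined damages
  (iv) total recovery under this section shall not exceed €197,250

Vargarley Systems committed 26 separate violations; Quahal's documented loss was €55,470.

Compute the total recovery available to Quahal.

€160,668

First 24 violations: 24 × €2,860 = €68,640
Remaining violations: (26 − 24) × €4,890 = €9,780
Statutory damages: €68,640 + €9,780 = €78,420
Combined damages: €55,470 + €78,420 = €133,890
Attorney fees: 20% of €133,890 = €26,778
Total before cap: €133,890 + €26,778 = €160,668
Cap at €197,250: €160,668 is within the cap, no reduction.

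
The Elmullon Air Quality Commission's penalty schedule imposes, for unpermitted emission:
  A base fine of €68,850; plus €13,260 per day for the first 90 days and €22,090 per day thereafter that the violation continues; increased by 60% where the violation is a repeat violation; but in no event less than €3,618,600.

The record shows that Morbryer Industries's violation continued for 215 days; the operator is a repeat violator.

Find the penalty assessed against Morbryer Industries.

First 90 days: 90 × €13,260 = €1,193,400
Remaining days: (215 − 90) × €22,090 = €2,761,250
Per-day component: €1,193,400 + €2,761,250 = €3,954,650
Base plus per-day: €68,850 + €3,954,650 = €4,023,500
Enhancement: 60% of €4,023,500 = €2,414,100
Enhanced fine: €4,023,500 + €2,414,100 = €6,437,600
Minimum €3,618,600: €6,437,600 meets the minimum, no increase.

€6,437,600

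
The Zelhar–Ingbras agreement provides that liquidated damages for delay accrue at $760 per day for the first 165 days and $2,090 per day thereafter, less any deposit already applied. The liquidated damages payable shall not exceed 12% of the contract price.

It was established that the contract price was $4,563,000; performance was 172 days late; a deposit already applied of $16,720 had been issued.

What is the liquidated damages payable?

First 165 days: 165 × $760 = $125,400
Remaining days: (172 − 165) × $2,090 = $14,630
Accrued per-day damages: $125,400 + $14,630 = $140,030
Less deposit already applied: $140,030 − $16,720 = $123,310
Cap: 12% of $4,563,000 = $547,560
Cap at $547,560: $123,310 is within the cap, no reduction.

$123,310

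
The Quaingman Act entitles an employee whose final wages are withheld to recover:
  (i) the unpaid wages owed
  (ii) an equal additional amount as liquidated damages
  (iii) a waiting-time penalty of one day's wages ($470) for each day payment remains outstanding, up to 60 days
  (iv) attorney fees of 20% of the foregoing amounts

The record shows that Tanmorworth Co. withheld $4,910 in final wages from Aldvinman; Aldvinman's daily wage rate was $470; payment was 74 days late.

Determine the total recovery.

Total award: $45,624

Liquidated damages (equal amount): $4,910
Penalty days: min(74, 60) = 60
Waiting-time penalty: 60 × $470 = $28,200
Subtotal: $4,910 + $4,910 + $28,200 = $38,020
Attorney fees: 20% of $38,020 = $7,604
Total award: $38,020 + $7,604 = $45,624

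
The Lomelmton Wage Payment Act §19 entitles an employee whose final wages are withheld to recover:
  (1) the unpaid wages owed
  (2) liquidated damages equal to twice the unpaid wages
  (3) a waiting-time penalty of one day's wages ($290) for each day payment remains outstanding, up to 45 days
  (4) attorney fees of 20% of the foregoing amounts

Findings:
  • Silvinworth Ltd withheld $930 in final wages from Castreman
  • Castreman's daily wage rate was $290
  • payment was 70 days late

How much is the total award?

Doubled: 2 × $930 = $1,860
Penalty days: min(70, 45) = 45
Waiting-time penalty: 45 × $290 = $13,050
Subtotal: $930 + $1,860 + $13,050 = $15,840
Attorney fees: 20% of $15,840 = $3,168
Total award: $15,840 + $3,168 = $19,008

$19,008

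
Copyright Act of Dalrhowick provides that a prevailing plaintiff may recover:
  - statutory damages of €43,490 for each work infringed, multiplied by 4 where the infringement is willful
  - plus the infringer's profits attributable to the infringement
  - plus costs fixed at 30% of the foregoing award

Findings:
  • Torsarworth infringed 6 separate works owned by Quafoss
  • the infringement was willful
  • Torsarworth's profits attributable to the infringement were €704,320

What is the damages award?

Statutory damages: 6 × €43,490 = €260,940
Multiplied by 4: 4 × €260,940 = €1,043,760
Combined award: €1,043,760 + €704,320 = €1,748,080
Costs: 30% of €1,748,080 = €524,424
Award plus costs: €1,748,080 + €524,424 = €2,272,504

Award: €2,272,504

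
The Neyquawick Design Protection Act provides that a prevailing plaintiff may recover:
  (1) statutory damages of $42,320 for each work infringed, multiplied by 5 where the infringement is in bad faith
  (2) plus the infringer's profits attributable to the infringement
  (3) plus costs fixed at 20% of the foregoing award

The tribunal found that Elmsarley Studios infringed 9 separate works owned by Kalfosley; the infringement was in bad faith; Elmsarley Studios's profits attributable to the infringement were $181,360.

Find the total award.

$2,502,912

Statutory damages: 9 × $42,320 = $380,880
Multiplied by 5: 5 × $380,880 = $1,904,400
Combined award: $1,904,400 + $181,360 = $2,085,760
Costs: 20% of $2,085,760 = $417,152
Award plus costs: $2,085,760 + $417,152 = $2,502,912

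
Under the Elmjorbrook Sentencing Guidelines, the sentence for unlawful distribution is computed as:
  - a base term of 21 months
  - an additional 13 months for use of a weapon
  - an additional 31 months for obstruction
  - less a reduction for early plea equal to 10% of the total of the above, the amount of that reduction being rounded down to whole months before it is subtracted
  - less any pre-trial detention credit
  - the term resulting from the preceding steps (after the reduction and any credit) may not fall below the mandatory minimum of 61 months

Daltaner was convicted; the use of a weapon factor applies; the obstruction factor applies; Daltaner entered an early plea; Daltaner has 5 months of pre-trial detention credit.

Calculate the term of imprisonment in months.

Use of a weapon enhancement: +13 months
Obstruction enhancement: +31 months
Adjusted term: 21 months + 13 months + 31 months = 65 months
Early plea reduction: 10% of 65 months = 6 months (rounded down)
After reduction: 65 − 6 = 59 months
Less pre-trial detention credit: 59 months − 5 months = 54 months
Minimum 61 months: 54 months is below the minimum → 61 months

61 months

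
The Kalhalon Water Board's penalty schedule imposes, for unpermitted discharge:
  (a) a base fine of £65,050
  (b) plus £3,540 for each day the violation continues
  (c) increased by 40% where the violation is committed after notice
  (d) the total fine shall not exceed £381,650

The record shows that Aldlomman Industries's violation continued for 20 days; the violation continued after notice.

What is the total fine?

Per-day component: 20 × £3,540 = £70,800
Base plus per-day: £65,050 + £70,800 = £135,850
Enhancement: 40% of £135,850 = £54,340
Enhanced fine: £135,850 + £54,340 = £190,190
Cap at £381,650: £190,190 is within the cap, no reduction.

£190,190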